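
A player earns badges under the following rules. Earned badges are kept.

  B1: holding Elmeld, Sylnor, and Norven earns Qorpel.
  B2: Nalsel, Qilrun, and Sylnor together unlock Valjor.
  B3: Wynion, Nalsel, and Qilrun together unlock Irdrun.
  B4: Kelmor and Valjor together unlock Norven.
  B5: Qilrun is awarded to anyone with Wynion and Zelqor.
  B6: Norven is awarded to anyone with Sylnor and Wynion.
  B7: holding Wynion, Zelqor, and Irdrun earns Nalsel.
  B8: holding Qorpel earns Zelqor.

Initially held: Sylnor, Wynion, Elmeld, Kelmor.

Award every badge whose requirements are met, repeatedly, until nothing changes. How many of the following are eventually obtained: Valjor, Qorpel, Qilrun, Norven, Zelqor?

4

With Sylnor and Wynion, Norven is earned (B6).
With Elmeld, Sylnor, and Norven, Qorpel is earned (B1).
With Qorpel, Zelqor is earned (B8).
With Wynion and Zelqor, Qilrun is earned (B5).
Valjor would need Nalsel, Qilrun, and Sylnor (B2), but Nalsel is never earned.
Qorpel: reached.
Qilrun: reached.
Norven: reached.
Zelqor: reached.
Reached: Qorpel, Qilrun, Norven, and Zelqor — 4 of the 5.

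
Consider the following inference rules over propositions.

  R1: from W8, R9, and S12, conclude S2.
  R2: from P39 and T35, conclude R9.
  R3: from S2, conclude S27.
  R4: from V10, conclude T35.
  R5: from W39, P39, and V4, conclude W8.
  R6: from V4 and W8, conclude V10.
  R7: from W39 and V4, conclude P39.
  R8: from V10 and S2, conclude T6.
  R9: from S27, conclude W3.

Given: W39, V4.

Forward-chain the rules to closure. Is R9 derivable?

W39 and V4 hold, so P39 follows (R7).
W39, P39, and V4 hold, so W8 follows (R5).
V4 and W8 hold, so V10 follows (R6).
From V10, R4 gives T35.
P39 and T35 hold, so R9 follows (R2).

Yes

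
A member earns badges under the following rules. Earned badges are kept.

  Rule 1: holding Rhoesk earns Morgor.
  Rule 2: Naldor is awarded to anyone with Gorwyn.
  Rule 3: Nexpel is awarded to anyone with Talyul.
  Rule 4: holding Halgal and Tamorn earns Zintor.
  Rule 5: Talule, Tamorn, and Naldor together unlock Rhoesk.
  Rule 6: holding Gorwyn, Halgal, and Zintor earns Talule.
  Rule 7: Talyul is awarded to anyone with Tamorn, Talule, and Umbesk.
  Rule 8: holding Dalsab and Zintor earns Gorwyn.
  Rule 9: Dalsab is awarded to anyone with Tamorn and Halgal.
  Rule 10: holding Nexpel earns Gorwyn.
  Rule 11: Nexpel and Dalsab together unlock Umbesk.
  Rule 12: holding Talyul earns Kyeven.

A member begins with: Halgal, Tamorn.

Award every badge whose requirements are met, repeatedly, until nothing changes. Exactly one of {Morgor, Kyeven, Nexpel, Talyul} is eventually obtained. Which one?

Morgor

With Tamorn and Halgal, Dalsab is earned (Rule 9).
With Halgal and Tamorn, Zintor is earned (Rule 4).
With Dalsab and Zintor, Gorwyn is earned (Rule 8).
With Gorwyn, Halgal, and Zintor, Talule is earned (Rule 6).
With Gorwyn, Naldor is earned (Rule 2).
With Talule, Tamorn, and Naldor, Rhoesk is earned (Rule 5).
With Rhoesk, Morgor is earned (Rule 1).
Talyul would need Tamorn, Talule, and Umbesk (Rule 7), but Umbesk is never earned. Nexpel would need Talyul (Rule 3), but Talyul is never earned. Kyeven would need Talyul (Rule 12), but Talyul is never earned.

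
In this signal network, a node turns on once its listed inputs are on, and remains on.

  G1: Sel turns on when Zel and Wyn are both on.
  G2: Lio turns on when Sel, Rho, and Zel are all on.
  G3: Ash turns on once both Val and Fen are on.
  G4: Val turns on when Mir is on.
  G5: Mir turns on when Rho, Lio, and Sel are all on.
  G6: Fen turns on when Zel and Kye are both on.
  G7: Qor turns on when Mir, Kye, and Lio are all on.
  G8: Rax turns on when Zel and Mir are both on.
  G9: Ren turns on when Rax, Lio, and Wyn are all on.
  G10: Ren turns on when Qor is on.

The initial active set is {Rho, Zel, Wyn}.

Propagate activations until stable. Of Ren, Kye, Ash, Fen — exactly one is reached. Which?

G1: Zel and Wyn on → Sel on.
Sel, Rho, and Zel are on, so Lio turns on (G2).
Rho, Lio, and Sel are on, so Mir turns on (G5).
Zel and Mir are on, so Rax turns on (G8).
G9: Rax, Lio, and Wyn on → Ren on.
No rule produces Kye, and it is not given. Ash would need Val and Fen (G3), but Fen never turns on. Fen would need Zel and Kye (G6), but Kye never turns on.

Ren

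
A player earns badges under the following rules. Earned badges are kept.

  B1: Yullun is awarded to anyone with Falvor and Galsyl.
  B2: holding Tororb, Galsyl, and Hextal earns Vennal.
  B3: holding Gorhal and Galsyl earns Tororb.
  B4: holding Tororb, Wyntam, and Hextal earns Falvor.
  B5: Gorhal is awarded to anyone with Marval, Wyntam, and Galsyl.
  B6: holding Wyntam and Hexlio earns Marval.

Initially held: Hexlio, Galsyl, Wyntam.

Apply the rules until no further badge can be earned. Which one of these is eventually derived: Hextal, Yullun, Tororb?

Tororb

With Wyntam and Hexlio, Marval is earned (B6).
With Marval, Wyntam, and Galsyl, Gorhal is earned (B5).
With Gorhal and Galsyl, Tororb is earned (B3).
No rule produces Hextal, and it is not given. Yullun would need Falvor and Galsyl (B1), but Falvor is never earned.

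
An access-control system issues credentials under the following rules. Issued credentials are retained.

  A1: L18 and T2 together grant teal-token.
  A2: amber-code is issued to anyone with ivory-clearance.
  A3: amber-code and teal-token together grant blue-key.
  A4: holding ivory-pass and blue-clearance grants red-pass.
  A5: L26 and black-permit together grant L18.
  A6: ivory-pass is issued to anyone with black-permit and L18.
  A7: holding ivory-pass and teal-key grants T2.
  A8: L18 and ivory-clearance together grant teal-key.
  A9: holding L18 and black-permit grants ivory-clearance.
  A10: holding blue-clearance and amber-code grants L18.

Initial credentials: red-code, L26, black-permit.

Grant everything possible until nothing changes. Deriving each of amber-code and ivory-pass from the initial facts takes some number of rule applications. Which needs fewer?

ivory-pass

ivory-pass: Holding L26 and black-permit grants L18 (A5). Holding black-permit and L18 grants ivory-pass (A6). [2 rule applications]
amber-code: Holding L26 and black-permit grants L18 (A5). Holding L18 and black-permit grants ivory-clearance (A9). Holding ivory-clearance grants amber-code (A2). [3 rule applications]
ivory-pass needs fewer.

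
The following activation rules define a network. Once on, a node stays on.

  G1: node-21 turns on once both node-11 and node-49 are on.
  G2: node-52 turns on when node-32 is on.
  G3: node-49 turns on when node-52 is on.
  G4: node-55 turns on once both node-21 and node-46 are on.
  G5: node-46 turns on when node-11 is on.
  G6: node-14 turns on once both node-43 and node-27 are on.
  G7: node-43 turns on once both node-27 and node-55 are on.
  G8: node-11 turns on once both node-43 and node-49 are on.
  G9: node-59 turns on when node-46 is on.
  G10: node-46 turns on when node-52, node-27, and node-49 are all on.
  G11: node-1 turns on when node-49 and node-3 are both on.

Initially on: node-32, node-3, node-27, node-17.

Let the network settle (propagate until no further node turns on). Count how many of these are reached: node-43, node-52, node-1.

2

G2: node-32 on → node-52 on.
node-52 is on, so node-49 turns on (G3).
G11: node-49 and node-3 on → node-1 on.
node-43 would need node-27 and node-55 (G7), but node-55 never turns on.
node-52: reached.
node-1: reached.
Reached: node-52 and node-1 — 2 of the 3.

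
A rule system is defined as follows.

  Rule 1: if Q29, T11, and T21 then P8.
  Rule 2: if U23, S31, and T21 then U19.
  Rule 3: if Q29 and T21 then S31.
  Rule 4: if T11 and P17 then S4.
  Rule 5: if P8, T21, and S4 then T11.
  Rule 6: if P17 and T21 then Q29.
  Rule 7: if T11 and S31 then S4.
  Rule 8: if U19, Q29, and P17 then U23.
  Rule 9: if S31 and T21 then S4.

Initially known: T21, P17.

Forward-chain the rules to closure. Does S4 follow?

Yes

P17 and T21 hold, so Q29 follows (Rule 6).
Q29 and T21 hold, so S31 follows (Rule 3).
From S31 and T21, Rule 9 gives S4.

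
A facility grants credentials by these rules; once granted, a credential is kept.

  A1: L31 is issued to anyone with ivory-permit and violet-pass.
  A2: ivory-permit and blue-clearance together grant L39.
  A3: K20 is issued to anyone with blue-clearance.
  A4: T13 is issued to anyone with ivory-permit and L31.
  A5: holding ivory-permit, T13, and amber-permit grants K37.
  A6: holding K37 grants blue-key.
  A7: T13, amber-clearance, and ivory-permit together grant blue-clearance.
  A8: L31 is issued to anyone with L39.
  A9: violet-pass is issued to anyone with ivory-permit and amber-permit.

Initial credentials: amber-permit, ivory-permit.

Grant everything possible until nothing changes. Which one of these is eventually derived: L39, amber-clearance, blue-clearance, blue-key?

blue-key

Holding ivory-permit and amber-permit grants violet-pass (A9).
Holding ivory-permit and violet-pass grants L31 (A1).
Holding ivory-permit and L31 grants T13 (A4).
Holding ivory-permit, T13, and amber-permit grants K37 (A5).
Holding K37 grants blue-key (A6).
L39 would need ivory-permit and blue-clearance (A2), but blue-clearance is never granted. No rule produces amber-clearance, and it is not given. blue-clearance would need T13, amber-clearance, and ivory-permit (A7), but amber-clearance is never granted.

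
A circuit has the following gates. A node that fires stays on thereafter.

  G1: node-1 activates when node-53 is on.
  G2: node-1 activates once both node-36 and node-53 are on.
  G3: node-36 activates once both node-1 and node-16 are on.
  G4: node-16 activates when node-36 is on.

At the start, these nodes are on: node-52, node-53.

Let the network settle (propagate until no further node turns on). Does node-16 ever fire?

No

node-16 would need node-36 (G4), but node-36 never turns on.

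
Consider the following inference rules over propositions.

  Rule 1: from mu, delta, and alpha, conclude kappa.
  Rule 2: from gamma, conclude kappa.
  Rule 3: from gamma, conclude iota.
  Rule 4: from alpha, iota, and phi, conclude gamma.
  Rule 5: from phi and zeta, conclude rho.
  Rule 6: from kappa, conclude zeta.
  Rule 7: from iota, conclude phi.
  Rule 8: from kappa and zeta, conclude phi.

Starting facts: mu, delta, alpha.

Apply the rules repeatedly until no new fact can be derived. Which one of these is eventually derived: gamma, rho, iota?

rho

mu, delta, and alpha hold, so kappa follows (Rule 1).
kappa holds, so zeta follows (Rule 6).
kappa and zeta hold, so phi follows (Rule 8).
phi and zeta hold, so rho follows (Rule 5).
gamma would need alpha, iota, and phi (Rule 4), but iota is never established. iota would need gamma (Rule 3), but gamma is never established.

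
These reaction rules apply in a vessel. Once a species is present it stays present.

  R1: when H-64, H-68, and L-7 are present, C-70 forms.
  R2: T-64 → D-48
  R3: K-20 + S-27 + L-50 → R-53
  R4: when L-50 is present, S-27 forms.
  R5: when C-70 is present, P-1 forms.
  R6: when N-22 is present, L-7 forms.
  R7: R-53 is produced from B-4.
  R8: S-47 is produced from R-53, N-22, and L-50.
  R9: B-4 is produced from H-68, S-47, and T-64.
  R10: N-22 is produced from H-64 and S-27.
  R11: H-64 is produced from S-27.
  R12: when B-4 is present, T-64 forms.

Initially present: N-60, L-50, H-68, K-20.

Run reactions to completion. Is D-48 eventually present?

No

D-48 would need T-64 (R2), but T-64 never forms.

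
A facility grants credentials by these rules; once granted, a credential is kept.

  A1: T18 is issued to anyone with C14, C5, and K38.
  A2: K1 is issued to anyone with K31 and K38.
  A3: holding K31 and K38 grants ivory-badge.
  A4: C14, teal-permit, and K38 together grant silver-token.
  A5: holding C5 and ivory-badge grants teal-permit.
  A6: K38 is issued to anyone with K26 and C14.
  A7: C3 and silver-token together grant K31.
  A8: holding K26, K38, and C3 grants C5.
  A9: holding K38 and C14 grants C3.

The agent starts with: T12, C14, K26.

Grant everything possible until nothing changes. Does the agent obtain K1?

No

K1 would need K31 and K38 (A2), but K31 is never granted.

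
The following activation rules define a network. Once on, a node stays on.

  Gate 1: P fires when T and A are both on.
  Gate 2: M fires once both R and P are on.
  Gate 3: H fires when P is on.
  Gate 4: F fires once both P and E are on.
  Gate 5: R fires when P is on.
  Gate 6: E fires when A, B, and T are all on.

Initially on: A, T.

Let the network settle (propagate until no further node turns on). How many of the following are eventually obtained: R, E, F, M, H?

3

T and A are on, so P fires (Gate 1).
Gate 3: P on → H on.
P is on, so R fires (Gate 5).
R and P are on, so M fires (Gate 2).
R: reached.
E would need A, B, and T (Gate 6), but B never turns on.
F would need P and E (Gate 4), but E never turns on.
M: reached.
H: reached.
Reached: R, M, and H — 3 of the 5.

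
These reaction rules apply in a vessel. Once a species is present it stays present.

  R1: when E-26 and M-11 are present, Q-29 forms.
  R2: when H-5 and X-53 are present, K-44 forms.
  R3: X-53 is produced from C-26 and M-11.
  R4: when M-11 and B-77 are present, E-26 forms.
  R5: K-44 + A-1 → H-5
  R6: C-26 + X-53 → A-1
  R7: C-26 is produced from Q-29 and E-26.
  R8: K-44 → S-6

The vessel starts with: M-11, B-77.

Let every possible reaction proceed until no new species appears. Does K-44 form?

No

K-44 would need H-5 and X-53 (R2), but H-5 never forms.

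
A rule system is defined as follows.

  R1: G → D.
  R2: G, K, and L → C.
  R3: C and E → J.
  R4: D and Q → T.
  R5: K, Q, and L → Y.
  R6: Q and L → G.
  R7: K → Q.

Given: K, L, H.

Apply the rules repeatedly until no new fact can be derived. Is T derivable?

Yes

From K, R7 gives Q.
Q and L hold, so G follows (R6).
G holds, so D follows (R1).
From D and Q, R4 gives T.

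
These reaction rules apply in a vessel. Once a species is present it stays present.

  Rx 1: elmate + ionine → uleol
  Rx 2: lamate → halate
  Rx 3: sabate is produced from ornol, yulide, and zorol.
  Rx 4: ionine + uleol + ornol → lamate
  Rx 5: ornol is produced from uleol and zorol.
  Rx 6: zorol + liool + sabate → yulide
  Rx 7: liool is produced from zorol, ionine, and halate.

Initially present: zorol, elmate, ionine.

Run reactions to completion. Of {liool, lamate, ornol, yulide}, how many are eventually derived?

3

elmate and ionine present → uleol forms (Rx 1).
uleol and zorol present → ornol forms (Rx 5).
ionine, uleol, and ornol present → lamate forms (Rx 4).
lamate present → halate forms (Rx 2).
zorol, ionine, and halate present → liool forms (Rx 7).
liool: reached.
lamate: reached.
ornol: reached.
yulide would need zorol, liool, and sabate (Rx 6), but sabate never forms.
Reached: liool, lamate, and ornol — 3 of the 4.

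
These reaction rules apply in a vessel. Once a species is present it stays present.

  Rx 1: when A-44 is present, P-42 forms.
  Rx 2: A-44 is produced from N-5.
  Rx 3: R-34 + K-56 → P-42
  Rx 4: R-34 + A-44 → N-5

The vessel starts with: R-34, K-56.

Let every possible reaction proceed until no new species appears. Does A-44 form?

No

A-44 would need N-5 (Rx 2), but N-5 never forms.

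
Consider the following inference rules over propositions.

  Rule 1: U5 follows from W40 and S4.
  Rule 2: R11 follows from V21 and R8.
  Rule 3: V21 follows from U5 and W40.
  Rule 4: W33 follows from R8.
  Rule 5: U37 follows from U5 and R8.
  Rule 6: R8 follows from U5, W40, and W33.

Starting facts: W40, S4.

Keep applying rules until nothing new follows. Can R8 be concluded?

R8 would need U5, W40, and W33 (Rule 6), but W33 is never established.

No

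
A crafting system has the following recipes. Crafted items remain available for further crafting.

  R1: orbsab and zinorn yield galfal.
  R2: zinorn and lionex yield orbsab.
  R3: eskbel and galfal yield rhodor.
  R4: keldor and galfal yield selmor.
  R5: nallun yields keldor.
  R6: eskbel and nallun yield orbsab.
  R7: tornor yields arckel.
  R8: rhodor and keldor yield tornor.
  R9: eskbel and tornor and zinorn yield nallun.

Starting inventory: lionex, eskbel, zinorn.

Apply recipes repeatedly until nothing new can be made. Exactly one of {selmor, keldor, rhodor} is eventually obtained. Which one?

rhodor

zinorn and lionex → orbsab (R2).
orbsab and zinorn → galfal (R1).
Using R3, eskbel and galfal make rhodor.
keldor would need nallun (R5), but nallun is never obtained. selmor would need keldor and galfal (R4), but keldor is never obtained.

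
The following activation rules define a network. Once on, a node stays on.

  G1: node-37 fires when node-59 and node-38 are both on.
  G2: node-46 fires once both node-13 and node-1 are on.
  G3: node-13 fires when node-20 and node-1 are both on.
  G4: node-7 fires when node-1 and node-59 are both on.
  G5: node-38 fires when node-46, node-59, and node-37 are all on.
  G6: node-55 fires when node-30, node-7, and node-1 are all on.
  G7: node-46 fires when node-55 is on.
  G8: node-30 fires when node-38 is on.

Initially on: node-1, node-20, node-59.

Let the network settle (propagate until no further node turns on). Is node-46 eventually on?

Yes

G3: node-20 and node-1 on → node-13 on.
node-13 and node-1 are on, so node-46 fires (G2).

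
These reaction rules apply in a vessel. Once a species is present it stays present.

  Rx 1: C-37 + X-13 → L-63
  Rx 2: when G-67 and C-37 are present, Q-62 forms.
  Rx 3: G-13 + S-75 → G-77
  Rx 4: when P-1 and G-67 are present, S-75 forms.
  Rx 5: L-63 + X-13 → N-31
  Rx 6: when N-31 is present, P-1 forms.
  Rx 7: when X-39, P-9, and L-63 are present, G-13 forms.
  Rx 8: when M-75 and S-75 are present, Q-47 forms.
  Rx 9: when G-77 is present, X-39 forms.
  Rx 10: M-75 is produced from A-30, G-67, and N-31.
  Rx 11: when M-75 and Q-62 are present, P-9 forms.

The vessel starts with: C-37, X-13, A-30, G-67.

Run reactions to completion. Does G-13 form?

No

G-13 would need X-39, P-9, and L-63 (Rx 7), but X-39 never forms.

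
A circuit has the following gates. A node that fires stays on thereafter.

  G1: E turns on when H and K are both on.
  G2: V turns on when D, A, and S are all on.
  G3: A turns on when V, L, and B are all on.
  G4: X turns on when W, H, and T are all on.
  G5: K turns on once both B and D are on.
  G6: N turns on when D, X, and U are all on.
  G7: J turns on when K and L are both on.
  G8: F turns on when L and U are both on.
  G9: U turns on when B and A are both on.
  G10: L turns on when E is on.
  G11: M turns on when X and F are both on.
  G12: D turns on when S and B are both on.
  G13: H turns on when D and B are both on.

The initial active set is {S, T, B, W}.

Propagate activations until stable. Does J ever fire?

Yes

S and B are on, so D turns on (G12).
G13: D and B on → H on.
G5: B and D on → K on.
H and K are on, so E turns on (G1).
E is on, so L turns on (G10).
G7: K and L on → J on.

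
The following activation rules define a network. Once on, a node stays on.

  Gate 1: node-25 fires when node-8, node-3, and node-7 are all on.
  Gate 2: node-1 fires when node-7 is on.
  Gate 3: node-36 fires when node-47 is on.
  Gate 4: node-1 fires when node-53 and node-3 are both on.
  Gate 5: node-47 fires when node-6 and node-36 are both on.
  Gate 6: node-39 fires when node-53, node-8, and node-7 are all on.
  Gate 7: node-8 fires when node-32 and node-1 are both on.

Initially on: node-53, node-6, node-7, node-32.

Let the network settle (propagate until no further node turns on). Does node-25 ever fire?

node-25 would need node-8, node-3, and node-7 (Gate 1), but node-3 never turns on.

No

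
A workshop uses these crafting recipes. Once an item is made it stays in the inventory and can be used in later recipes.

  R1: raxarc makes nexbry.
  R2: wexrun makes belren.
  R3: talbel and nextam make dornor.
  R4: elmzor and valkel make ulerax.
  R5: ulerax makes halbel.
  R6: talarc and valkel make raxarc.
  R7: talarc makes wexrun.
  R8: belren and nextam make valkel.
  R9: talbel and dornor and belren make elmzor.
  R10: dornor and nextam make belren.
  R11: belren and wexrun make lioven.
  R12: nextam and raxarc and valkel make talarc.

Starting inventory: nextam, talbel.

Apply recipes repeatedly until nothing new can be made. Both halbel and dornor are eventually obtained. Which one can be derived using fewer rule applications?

dornor: Using R3, talbel and nextam make dornor. [1 rule application]
halbel: talbel and nextam → dornor (R3). dornor and nextam → belren (R10). Using R8, belren and nextam make valkel. Using R9, talbel, dornor, and belren make elmzor. Using R4, elmzor and valkel make ulerax. ulerax → halbel (R5). [6 rule applications]
dornor needs fewer.

dornor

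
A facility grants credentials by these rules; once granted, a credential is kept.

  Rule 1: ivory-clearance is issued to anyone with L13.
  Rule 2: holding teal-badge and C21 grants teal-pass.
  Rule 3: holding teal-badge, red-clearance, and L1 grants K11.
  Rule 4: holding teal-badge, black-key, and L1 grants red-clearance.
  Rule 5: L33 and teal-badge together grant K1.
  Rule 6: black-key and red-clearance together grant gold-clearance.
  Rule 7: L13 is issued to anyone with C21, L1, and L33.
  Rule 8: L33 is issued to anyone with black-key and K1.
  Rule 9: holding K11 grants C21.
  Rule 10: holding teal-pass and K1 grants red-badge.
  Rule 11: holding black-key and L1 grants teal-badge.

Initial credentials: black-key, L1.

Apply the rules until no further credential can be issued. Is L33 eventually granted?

L33 would need black-key and K1 (Rule 8), but K1 is never granted.

No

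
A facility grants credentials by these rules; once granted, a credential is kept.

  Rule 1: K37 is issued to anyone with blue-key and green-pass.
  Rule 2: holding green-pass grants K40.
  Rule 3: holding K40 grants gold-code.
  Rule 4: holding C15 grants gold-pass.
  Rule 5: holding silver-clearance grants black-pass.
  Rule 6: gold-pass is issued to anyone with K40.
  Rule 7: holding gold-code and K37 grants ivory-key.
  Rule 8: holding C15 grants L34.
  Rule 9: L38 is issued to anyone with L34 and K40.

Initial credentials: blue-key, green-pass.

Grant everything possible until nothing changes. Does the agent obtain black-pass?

black-pass would need silver-clearance (Rule 5), but silver-clearance is never granted.

No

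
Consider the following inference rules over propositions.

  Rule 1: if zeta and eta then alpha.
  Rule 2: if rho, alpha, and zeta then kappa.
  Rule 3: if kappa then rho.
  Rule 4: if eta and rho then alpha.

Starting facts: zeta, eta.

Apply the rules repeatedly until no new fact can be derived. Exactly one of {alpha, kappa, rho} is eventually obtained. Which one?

alpha

From zeta and eta, Rule 1 gives alpha.
kappa would need rho, alpha, and zeta (Rule 2), but rho is never established. rho would need kappa (Rule 3), but kappa is never established.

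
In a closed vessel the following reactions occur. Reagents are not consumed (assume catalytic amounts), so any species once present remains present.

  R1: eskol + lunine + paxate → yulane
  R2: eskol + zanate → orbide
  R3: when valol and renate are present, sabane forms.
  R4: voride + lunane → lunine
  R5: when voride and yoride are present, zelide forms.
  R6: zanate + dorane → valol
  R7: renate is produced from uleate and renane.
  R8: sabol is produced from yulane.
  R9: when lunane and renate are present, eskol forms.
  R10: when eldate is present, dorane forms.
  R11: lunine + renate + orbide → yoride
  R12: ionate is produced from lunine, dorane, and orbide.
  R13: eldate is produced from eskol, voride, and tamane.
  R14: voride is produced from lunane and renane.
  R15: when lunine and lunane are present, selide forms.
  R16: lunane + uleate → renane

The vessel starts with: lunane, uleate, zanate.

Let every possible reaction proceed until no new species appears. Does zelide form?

Yes

lunane and uleate present → renane forms (R16).
lunane and renane present → voride forms (R14).
uleate and renane present → renate forms (R7).
voride and lunane present → lunine forms (R4).
lunane and renate present → eskol forms (R9).
eskol and zanate present → orbide forms (R2).
lunine, renate, and orbide present → yoride forms (R11).
voride and yoride present → zelide forms (R5).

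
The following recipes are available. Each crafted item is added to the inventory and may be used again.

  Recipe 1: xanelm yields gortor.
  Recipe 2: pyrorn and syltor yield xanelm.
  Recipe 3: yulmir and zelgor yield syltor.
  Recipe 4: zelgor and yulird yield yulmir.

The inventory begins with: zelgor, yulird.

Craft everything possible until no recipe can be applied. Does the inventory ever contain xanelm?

xanelm would need pyrorn and syltor (Recipe 2), but pyrorn is never obtained.

No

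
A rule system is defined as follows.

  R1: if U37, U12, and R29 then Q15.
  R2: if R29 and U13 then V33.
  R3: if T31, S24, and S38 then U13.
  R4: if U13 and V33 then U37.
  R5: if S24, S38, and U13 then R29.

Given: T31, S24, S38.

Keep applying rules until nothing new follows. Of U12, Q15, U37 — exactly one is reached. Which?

From T31, S24, and S38, R3 gives U13.
From S24, S38, and U13, R5 gives R29.
From R29 and U13, R2 gives V33.
U13 and V33 hold, so U37 follows (R4).
Q15 would need U37, U12, and R29 (R1), but U12 is never established. No rule produces U12, and it is not given.

U37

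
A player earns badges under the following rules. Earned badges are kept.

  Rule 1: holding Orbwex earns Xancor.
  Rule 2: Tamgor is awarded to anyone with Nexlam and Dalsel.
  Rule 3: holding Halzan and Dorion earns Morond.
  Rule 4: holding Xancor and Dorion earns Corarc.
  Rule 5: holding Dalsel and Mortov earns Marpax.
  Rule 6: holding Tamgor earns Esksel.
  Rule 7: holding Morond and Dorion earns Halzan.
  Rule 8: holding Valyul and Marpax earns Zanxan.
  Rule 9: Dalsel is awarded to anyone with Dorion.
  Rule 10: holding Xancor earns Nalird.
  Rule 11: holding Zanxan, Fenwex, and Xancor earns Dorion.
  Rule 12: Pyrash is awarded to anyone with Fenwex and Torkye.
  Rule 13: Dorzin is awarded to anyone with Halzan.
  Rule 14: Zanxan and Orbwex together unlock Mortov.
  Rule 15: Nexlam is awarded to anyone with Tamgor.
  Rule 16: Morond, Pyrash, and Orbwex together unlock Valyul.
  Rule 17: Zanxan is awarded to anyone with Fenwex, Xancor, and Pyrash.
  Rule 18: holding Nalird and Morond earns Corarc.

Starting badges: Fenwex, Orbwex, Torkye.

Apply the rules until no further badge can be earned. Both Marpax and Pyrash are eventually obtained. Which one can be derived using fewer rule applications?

Pyrash: With Fenwex and Torkye, Pyrash is earned (Rule 12). [1 rule application]
Marpax: With Fenwex and Torkye, Pyrash is earned (Rule 12). With Orbwex, Xancor is earned (Rule 1). With Fenwex, Xancor, and Pyrash, Zanxan is earned (Rule 17). With Zanxan, Fenwex, and Xancor, Dorion is earned (Rule 11). With Zanxan and Orbwex, Mortov is earned (Rule 14). With Dorion, Dalsel is earned (Rule 9). With Dalsel and Mortov, Marpax is earned (Rule 5). [7 rule applications]
Pyrash needs fewer.

Pyrash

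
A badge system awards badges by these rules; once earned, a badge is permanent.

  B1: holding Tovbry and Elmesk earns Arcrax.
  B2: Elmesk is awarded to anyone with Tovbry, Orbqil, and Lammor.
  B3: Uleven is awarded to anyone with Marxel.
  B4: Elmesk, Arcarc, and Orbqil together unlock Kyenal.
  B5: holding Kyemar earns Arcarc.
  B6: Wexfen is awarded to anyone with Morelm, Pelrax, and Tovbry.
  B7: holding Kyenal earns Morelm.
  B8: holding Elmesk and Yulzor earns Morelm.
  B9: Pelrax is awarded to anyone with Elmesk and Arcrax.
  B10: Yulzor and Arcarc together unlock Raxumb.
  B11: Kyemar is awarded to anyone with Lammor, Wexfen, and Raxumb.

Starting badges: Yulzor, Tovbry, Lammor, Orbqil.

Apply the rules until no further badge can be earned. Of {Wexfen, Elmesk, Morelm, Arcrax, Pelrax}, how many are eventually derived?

With Tovbry, Orbqil, and Lammor, Elmesk is earned (B2).
With Elmesk and Yulzor, Morelm is earned (B8).
With Tovbry and Elmesk, Arcrax is earned (B1).
With Elmesk and Arcrax, Pelrax is earned (B9).
With Morelm, Pelrax, and Tovbry, Wexfen is earned (B6).
Wexfen: reached.
Elmesk: reached.
Morelm: reached.
Arcrax: reached.
Pelrax: reached.
All 5 are reached.

5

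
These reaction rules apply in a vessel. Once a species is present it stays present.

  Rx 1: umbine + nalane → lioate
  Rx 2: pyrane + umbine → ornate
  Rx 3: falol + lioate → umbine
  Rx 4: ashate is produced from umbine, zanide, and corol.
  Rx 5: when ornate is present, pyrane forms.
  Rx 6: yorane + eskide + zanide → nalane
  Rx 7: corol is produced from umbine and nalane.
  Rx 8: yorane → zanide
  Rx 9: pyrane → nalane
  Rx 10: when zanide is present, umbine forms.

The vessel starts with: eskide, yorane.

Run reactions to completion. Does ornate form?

No

ornate would need pyrane and umbine (Rx 2), but pyrane never forms.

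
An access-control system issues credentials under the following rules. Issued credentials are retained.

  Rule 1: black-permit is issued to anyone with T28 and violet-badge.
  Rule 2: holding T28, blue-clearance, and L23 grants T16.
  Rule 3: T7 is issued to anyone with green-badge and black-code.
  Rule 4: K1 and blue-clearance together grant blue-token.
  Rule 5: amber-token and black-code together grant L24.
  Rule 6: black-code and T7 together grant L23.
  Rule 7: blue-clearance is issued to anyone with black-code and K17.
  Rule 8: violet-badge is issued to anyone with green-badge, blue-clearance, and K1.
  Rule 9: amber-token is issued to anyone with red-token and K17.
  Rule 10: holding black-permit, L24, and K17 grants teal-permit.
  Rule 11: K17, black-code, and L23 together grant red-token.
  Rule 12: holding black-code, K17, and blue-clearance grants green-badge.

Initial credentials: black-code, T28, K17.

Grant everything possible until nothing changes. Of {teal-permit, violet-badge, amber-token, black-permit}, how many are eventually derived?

Holding black-code and K17 grants blue-clearance (Rule 7).
Holding black-code, K17, and blue-clearance grants green-badge (Rule 12).
Holding green-badge and black-code grants T7 (Rule 3).
Holding black-code and T7 grants L23 (Rule 6).
Holding K17, black-code, and L23 grants red-token (Rule 11).
Holding red-token and K17 grants amber-token (Rule 9).
teal-permit would need black-permit, L24, and K17 (Rule 10), but black-permit is never granted.
violet-badge would need green-badge, blue-clearance, and K1 (Rule 8), but K1 is never granted.
amber-token: reached.
black-permit would need T28 and violet-badge (Rule 1), but violet-badge is never granted.
Reached: amber-token — 1 of the 4.

1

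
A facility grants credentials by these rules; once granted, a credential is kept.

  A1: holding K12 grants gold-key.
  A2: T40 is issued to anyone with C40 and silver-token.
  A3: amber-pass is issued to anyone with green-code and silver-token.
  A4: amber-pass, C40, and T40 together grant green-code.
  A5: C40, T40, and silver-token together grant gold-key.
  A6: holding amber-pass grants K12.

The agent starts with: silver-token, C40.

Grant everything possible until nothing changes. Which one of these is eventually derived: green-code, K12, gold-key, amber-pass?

gold-key

Holding C40 and silver-token grants T40 (A2).
Holding C40, T40, and silver-token grants gold-key (A5).
amber-pass would need green-code and silver-token (A3), but green-code is never granted. K12 would need amber-pass (A6), but amber-pass is never granted. green-code would need amber-pass, C40, and T40 (A4), but amber-pass is never granted.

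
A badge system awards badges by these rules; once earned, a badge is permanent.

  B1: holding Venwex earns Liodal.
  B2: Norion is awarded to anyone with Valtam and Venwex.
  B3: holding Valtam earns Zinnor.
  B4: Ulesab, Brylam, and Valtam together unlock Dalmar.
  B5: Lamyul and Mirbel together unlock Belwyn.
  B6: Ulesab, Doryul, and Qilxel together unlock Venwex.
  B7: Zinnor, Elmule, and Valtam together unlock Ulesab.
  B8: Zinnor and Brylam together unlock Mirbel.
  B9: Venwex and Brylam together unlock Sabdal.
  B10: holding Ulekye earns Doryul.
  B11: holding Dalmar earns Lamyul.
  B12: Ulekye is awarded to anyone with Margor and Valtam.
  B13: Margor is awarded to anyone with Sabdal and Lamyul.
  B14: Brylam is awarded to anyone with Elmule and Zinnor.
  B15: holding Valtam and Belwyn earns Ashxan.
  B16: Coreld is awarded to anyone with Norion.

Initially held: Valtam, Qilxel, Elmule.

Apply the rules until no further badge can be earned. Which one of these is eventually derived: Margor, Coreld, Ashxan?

Ashxan

With Valtam, Zinnor is earned (B3).
With Elmule and Zinnor, Brylam is earned (B14).
With Zinnor, Elmule, and Valtam, Ulesab is earned (B7).
With Ulesab, Brylam, and Valtam, Dalmar is earned (B4).
With Zinnor and Brylam, Mirbel is earned (B8).
With Dalmar, Lamyul is earned (B11).
With Lamyul and Mirbel, Belwyn is earned (B5).
With Valtam and Belwyn, Ashxan is earned (B15).
Margor would need Sabdal and Lamyul (B13), but Sabdal is never earned. Coreld would need Norion (B16), but Norion is never earned.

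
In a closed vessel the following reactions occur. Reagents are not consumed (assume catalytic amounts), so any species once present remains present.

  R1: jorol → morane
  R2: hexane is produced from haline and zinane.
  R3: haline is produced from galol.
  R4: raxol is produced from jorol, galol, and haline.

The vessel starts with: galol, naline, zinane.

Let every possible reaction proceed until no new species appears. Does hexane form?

Yes

galol present → haline forms (R3).
haline and zinane present → hexane forms (R2).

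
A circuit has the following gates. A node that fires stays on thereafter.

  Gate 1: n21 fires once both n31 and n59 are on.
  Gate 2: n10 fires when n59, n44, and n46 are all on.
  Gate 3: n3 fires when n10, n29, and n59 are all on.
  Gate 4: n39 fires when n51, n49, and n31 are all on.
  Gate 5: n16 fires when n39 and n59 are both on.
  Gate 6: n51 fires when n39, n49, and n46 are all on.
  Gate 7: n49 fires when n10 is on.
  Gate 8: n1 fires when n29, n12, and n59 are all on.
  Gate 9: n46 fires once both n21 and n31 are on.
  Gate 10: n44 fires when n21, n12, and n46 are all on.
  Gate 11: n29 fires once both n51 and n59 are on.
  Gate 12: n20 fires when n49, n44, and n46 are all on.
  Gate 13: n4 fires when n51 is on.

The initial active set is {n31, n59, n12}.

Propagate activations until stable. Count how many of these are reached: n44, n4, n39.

n31 and n59 are on, so n21 fires (Gate 1).
Gate 9: n21 and n31 on → n46 on.
n21, n12, and n46 are on, so n44 fires (Gate 10).
n44: reached.
n4 would need n51 (Gate 13), but n51 never turns on.
n39 would need n51, n49, and n31 (Gate 4), but n51 never turns on.
Reached: n44 — 1 of the 3.

1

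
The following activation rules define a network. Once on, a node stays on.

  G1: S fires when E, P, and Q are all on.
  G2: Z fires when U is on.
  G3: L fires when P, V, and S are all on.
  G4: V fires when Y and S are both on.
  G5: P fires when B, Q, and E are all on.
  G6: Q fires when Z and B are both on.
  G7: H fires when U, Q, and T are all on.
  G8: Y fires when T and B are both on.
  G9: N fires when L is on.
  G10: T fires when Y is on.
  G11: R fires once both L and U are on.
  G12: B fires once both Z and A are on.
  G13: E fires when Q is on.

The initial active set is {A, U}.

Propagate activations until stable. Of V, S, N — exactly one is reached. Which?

S

U is on, so Z fires (G2).
G12: Z and A on → B on.
G6: Z and B on → Q on.
Q is on, so E fires (G13).
B, Q, and E are on, so P fires (G5).
E, P, and Q are on, so S fires (G1).
N would need L (G9), but L never turns on. V would need Y and S (G4), but Y never turns on.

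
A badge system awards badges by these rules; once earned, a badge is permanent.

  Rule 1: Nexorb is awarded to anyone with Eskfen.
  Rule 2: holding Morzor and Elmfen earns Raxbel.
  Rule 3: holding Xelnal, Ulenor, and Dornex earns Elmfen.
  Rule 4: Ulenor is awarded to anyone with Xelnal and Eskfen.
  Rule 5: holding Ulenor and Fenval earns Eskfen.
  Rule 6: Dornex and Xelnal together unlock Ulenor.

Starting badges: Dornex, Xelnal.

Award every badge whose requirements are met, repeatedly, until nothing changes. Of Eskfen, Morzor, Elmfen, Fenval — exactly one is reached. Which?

Elmfen

With Dornex and Xelnal, Ulenor is earned (Rule 6).
With Xelnal, Ulenor, and Dornex, Elmfen is earned (Rule 3).
No rule produces Morzor, and it is not given. No rule produces Fenval, and it is not given. Eskfen would need Ulenor and Fenval (Rule 5), but Fenval is never earned.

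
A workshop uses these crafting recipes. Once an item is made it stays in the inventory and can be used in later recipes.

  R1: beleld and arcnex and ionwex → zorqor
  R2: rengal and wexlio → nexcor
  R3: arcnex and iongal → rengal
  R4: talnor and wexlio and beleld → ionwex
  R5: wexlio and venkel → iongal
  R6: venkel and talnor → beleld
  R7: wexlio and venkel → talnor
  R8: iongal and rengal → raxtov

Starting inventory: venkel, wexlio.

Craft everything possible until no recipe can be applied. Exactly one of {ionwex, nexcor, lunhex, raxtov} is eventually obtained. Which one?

wexlio and venkel → talnor (R7).
Using R6, venkel and talnor make beleld.
Using R4, talnor, wexlio, and beleld make ionwex.
nexcor would need rengal and wexlio (R2), but rengal is never obtained. No rule produces lunhex, and it is not given. raxtov would need iongal and rengal (R8), but rengal is never obtained.

ionwex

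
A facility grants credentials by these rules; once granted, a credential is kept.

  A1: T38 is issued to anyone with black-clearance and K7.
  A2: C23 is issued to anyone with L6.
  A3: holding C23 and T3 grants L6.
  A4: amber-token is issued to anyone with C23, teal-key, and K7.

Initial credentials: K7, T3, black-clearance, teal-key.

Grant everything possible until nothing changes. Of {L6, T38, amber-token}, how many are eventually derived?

Holding black-clearance and K7 grants T38 (A1).
L6 would need C23 and T3 (A3), but C23 is never granted.
T38: reached.
amber-token would need C23, teal-key, and K7 (A4), but C23 is never granted.
Reached: T38 — 1 of the 3.

1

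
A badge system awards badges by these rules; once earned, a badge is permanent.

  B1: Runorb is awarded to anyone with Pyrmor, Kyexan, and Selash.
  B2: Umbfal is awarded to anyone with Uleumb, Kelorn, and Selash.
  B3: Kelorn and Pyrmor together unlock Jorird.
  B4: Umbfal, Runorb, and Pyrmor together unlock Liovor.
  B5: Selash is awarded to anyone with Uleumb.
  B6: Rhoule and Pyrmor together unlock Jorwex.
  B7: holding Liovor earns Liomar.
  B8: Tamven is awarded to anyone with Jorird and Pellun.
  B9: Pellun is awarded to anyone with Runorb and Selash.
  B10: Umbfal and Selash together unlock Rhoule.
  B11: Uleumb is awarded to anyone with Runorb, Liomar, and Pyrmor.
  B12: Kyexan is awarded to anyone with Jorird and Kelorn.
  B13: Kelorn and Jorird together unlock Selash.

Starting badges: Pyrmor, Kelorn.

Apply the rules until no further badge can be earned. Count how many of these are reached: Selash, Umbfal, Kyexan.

With Kelorn and Pyrmor, Jorird is earned (B3).
With Jorird and Kelorn, Kyexan is earned (B12).
With Kelorn and Jorird, Selash is earned (B13).
Selash: reached.
Umbfal would need Uleumb, Kelorn, and Selash (B2), but Uleumb is never earned.
Kyexan: reached.
Reached: Selash and Kyexan — 2 of the 3.

2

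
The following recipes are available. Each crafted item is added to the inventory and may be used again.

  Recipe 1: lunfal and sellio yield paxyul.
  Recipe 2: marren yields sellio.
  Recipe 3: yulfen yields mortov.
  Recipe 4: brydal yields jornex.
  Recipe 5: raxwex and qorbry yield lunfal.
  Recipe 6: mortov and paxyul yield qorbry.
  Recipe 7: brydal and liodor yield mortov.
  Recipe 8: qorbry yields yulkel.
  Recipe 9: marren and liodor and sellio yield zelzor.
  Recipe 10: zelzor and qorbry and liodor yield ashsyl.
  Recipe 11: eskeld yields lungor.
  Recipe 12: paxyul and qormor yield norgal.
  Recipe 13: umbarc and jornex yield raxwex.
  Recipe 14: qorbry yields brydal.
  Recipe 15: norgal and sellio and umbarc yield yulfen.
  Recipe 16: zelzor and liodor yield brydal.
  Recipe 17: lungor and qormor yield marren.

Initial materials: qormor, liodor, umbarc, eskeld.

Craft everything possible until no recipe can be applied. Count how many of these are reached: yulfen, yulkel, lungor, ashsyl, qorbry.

Using Recipe 11, eskeld makes lungor.
yulfen would need norgal, sellio, and umbarc (Recipe 15), but norgal is never obtained.
yulkel would need qorbry (Recipe 8), but qorbry is never obtained.
lungor: reached.
ashsyl would need zelzor, qorbry, and liodor (Recipe 10), but qorbry is never obtained.
qorbry would need mortov and paxyul (Recipe 6), but paxyul is never obtained.
Reached: lungor — 1 of the 5.

1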